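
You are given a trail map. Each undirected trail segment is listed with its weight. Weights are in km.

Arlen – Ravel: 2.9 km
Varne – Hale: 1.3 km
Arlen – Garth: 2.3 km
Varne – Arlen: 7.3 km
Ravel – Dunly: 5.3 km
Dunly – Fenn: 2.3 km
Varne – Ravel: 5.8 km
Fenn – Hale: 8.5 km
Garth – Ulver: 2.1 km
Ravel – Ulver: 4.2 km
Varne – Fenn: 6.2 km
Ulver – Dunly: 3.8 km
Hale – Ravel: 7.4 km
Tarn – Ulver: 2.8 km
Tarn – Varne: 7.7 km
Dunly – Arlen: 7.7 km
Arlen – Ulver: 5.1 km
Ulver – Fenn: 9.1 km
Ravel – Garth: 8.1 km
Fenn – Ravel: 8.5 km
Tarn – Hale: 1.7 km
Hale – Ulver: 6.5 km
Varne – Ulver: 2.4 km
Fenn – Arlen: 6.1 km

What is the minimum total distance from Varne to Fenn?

Compare a few routes:
Varne - Hale - Fenn: 1.3+8.5 = 9.8
Varne - Fenn: 6.2 = 6.2
Varne - Ulver - Fenn: 2.4+9.1 = 11.5
Varne - Ulver - Dunly - Fenn: 2.4+3.8+2.3 = 8.5
Cheapest is Varne - Fenn at 6.2 km.

6.2 km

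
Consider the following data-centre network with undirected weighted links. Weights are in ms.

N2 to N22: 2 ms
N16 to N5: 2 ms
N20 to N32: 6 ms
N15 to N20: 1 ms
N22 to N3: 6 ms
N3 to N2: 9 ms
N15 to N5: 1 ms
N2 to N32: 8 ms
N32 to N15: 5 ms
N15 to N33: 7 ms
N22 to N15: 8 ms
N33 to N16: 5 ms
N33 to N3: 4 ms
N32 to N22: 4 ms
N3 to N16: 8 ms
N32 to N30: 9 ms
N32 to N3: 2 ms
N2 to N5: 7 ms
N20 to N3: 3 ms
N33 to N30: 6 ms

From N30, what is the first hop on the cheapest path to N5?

Compare a few routes:
N30–N33–N16–N5: 6+5+2 = 13
N30–N33–N15–N5: 6+7+1 = 14
The minimum is 13 ms via N30–N33–N16–N5.
So from N30 the first move is to N33.

N33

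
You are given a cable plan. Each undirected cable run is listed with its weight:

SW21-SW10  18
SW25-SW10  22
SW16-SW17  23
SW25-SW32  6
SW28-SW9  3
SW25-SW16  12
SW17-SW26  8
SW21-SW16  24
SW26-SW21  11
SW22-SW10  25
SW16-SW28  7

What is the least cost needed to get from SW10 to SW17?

Running Dijkstra from SW10:
SW10: 0
SW21: 18  (via SW10)
SW25: 22  (via SW10)
SW22: 25  (via SW10)
SW32: 28  (via SW25)
SW26: 29  (via SW21)
SW16: 34  (via SW25)
SW17: 37  (via SW26)
Shortest route: SW10–SW21–SW26–SW17 = 37.

37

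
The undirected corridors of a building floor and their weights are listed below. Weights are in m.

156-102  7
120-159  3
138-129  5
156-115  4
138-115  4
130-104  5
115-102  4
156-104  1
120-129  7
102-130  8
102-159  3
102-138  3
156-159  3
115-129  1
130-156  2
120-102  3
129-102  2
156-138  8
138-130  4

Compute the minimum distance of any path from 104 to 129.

6 m

Shortest distances from 104:
104: 0
156: 1  (via 104)
130: 3  (via 156)
159: 4  (via 156)
115: 5  (via 156)
129: 6  (via 115)
Shortest route: 104–156–115–129 = 6 m.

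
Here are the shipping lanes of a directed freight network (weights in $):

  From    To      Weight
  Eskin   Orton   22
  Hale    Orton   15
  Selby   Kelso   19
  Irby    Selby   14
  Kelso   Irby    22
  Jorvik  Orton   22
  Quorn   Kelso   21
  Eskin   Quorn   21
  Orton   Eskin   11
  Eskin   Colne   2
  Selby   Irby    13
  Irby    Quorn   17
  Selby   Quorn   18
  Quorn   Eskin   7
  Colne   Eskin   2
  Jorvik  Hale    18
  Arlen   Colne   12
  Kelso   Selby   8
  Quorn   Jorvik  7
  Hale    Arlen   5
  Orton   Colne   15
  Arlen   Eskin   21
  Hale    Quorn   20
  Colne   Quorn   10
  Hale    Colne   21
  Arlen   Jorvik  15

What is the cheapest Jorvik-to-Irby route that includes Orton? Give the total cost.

Best Jorvik to Orton: Jorvik–Orton costing 22
Best Orton to Irby: Orton–Eskin–Colne–Quorn–Kelso–Selby–Irby costing 65
Total via Orton: 22 + 65 = $87.

$87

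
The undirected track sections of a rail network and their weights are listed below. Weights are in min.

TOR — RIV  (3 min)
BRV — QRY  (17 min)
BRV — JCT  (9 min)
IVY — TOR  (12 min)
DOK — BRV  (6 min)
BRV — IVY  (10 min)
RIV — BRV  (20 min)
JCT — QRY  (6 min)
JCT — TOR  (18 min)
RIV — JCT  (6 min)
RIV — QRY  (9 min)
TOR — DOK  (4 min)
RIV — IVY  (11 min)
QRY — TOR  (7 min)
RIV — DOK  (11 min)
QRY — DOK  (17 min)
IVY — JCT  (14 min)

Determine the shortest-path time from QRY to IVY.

Candidate routes:
QRY–TOR–IVY: 7+12 = 19
QRY–JCT–IVY: 6+14 = 20
Cheapest is QRY–TOR–IVY at 19 min.

19 min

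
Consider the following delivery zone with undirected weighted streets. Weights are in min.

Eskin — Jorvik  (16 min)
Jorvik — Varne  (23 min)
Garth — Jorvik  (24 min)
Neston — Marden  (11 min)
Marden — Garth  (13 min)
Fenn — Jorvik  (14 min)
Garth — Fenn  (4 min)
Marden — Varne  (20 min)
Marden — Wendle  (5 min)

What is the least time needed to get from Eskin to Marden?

Settle nodes by increasing distance from Eskin:
Eskin: 0
Jorvik: 16  (via Eskin)
Fenn: 30  (via Jorvik)
Garth: 34  (via Fenn)
Varne: 39  (via Jorvik)
Marden: 47  (via Garth)
Shortest route: Eskin → Jorvik → Fenn → Garth → Marden = 47 min.

47 min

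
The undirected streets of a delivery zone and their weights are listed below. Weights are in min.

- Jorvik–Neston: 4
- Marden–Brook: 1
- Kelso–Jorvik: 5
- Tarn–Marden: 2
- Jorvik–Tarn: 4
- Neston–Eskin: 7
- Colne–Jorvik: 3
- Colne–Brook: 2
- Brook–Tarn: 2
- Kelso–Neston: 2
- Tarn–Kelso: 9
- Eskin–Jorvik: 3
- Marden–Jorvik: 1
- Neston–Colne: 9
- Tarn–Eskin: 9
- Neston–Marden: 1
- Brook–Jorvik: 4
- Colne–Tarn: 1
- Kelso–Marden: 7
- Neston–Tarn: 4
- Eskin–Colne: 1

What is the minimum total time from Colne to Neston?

4 min

Compare a few routes:
Colne → Tarn → Neston: 1+4 = 5
Colne → Tarn → Marden → Neston: 1+2+1 = 4
Colne → Tarn → Brook → Marden → Neston: 1+2+1+1 = 5
Cheapest is Colne → Tarn → Marden → Neston at 4 min.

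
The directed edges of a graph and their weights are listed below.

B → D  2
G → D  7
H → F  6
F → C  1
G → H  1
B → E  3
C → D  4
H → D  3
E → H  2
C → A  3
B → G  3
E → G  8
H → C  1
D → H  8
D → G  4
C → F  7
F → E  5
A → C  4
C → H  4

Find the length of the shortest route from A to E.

16

Compare a few routes:
A → C → H → F → E: 4+4+6+5 = 19
A → C → F → E: 4+7+5 = 16
The minimum is 16 via A → C → F → E.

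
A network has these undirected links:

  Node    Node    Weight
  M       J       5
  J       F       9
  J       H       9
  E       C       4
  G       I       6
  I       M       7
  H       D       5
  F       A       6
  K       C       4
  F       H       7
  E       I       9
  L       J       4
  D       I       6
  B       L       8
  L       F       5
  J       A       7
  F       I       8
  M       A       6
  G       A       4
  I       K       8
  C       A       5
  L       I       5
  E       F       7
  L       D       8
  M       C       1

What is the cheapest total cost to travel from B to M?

Enumerating some paths:
B–L–I–M: 8+5+7 = 20
B–L–J–M: 8+4+5 = 17
Cheapest is B–L–J–M at 17.

17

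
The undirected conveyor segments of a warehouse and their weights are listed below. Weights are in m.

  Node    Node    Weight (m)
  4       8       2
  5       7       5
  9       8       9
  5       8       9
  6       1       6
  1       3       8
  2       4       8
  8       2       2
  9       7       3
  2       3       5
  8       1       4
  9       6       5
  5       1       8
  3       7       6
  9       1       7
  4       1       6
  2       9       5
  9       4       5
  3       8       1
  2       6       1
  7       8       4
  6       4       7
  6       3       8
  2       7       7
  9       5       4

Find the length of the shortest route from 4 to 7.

Shortest distances from 4:
4: 0
8: 2  (via 4)
3: 3  (via 8)
2: 4  (via 8)
6: 5  (via 2)
9: 5  (via 4)
1: 6  (via 4)
7: 6  (via 8)
Shortest route: 4 → 8 → 7 = 6 m.

6 m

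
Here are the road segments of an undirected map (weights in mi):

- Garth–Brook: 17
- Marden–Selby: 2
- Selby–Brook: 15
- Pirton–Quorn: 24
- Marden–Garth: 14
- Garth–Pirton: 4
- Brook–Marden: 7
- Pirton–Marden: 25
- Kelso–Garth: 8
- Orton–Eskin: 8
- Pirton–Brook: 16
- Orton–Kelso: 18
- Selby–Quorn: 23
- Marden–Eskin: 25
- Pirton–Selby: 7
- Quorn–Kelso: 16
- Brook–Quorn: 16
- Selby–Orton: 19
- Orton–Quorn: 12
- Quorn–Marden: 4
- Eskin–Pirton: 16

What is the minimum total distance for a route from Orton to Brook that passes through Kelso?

43 mi

Best Orton to Kelso: Orton → Kelso costing 18
Shortest Kelso→Brook: Kelso → Garth → Brook = 25
Total via Kelso: 18 + 25 = 43 mi.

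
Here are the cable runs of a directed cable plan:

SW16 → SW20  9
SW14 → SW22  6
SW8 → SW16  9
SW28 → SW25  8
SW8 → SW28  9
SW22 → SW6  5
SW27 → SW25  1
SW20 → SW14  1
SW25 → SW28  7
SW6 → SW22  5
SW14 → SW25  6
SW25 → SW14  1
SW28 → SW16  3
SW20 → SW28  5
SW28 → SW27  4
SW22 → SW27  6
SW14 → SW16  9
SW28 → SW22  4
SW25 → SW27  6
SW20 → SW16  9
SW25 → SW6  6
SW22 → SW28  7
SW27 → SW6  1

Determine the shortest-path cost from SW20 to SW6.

Compare a few routes:
SW20–SW28–SW27–SW6: 5+4+1 = 10
SW20–SW14–SW22–SW6: 1+6+5 = 12
The minimum is 10 via SW20–SW28–SW27–SW6.

10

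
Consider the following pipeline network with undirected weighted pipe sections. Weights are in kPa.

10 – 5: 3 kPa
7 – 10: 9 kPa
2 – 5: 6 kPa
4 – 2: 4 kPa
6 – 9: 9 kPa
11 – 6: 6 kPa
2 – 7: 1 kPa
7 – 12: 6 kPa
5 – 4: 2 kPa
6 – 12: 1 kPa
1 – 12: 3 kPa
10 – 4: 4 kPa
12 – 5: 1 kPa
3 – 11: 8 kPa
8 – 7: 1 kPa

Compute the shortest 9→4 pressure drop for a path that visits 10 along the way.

Best 9 to 10: 9 → 6 → 12 → 5 → 10 costing 14
Shortest 10→4: 10 → 4 = 4
Total via 10: 14 + 4 = 18 kPa.

18 kPa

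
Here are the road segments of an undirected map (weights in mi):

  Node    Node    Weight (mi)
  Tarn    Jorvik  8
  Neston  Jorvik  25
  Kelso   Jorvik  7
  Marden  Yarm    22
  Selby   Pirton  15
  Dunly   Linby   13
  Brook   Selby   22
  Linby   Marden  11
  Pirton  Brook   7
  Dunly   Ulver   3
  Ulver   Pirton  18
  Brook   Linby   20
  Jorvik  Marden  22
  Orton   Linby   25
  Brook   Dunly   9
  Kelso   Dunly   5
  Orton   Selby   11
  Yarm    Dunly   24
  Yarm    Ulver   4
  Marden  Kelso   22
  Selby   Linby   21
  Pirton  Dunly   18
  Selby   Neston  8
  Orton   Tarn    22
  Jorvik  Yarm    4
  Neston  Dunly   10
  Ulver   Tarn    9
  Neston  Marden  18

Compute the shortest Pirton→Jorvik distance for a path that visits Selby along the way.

44 mi

Best Pirton to Selby: Pirton → Selby costing 15
Shortest Selby→Jorvik: Selby → Neston → Dunly → Ulver → Yarm → Jorvik = 29
Total via Selby: 15 + 29 = 44 mi.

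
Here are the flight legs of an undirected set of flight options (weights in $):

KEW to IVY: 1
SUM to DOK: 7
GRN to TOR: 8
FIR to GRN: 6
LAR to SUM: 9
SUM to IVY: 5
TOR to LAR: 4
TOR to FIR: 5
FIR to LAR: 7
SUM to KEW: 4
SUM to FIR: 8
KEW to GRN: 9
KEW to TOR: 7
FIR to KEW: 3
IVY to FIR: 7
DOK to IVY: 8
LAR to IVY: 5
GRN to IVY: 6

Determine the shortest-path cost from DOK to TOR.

$16

Settle nodes by increasing distance from DOK:
DOK: 0
SUM: 7  (via DOK)
IVY: 8  (via DOK)
KEW: 9  (via IVY)
FIR: 12  (via KEW)
LAR: 13  (via IVY)
GRN: 14  (via IVY)
TOR: 16  (via KEW)
Shortest route: DOK–IVY–KEW–TOR = $16.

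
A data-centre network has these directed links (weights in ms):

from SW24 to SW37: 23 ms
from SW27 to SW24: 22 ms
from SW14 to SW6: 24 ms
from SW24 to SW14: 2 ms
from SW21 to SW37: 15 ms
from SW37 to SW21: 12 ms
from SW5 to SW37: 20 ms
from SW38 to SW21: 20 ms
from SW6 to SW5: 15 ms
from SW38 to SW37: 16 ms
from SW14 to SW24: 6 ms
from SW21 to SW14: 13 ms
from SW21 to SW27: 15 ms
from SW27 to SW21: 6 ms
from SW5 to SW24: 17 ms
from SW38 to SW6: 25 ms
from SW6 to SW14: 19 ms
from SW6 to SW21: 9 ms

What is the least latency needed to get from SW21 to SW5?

Settle nodes by increasing distance from SW21:
SW21: 0
SW14: 13  (via SW21)
SW37: 15  (via SW21)
SW27: 15  (via SW21)
SW24: 19  (via SW14)
SW6: 37  (via SW14)
SW5: 52  (via SW6)
Shortest route: SW21 → SW14 → SW6 → SW5 = 52 ms.

52 ms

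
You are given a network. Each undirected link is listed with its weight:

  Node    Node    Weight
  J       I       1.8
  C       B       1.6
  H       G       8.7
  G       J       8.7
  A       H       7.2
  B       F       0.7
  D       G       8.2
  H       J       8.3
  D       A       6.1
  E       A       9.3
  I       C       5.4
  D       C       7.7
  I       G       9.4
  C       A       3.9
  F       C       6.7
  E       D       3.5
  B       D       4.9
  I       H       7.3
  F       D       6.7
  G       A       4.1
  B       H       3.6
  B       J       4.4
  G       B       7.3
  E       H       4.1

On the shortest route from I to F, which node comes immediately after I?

Candidate routes:
I → H → B → F: 7.3+3.6+0.7 = 11.6
I → C → B → F: 5.4+1.6+0.7 = 7.7
I → J → B → F: 1.8+4.4+0.7 = 6.9
Cheapest is I → J → B → F at 6.9.
So from I the first move is to J.

J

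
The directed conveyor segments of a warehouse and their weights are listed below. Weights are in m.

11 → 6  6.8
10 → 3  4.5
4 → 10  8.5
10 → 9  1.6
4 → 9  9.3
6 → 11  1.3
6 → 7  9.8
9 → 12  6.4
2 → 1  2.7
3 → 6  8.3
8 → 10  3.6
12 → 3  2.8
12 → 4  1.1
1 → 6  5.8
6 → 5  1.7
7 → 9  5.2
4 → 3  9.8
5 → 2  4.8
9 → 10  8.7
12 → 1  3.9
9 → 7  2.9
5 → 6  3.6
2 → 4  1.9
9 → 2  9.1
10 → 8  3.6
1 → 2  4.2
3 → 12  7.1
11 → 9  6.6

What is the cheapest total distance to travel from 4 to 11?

Candidate routes:
4–9–12–1–6–11: 9.3+6.4+3.9+5.8+1.3 = 26.7
4–10–3–6–11: 8.5+4.5+8.3+1.3 = 22.6
4–3–6–11: 9.8+8.3+1.3 = 19.4
Cheapest is 4–3–6–11 at 19.4 m.

19.4 m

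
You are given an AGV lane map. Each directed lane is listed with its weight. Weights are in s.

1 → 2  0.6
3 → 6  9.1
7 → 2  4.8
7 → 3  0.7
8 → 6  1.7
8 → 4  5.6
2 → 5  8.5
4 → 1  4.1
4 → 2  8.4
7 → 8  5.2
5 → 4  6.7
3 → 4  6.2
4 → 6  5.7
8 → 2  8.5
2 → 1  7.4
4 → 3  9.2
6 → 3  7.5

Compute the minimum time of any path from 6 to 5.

Settle nodes by increasing distance from 6:
6: 0
3: 7.5  (via 6)
4: 13.7  (via 3)
1: 17.8  (via 4)
2: 18.4  (via 1)
5: 26.9  (via 2)
Shortest route: 6 → 3 → 4 → 1 → 2 → 5 = 26.9 s.

26.9 s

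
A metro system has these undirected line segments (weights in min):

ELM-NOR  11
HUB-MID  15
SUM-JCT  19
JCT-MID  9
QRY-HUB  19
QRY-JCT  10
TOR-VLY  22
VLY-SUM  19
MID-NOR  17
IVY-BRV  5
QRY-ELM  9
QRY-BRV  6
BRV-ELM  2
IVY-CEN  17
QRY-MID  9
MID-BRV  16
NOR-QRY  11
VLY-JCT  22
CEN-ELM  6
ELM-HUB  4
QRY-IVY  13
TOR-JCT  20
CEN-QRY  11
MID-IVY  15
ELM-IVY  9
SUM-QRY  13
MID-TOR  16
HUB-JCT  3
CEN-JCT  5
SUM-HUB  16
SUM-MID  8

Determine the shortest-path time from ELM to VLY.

29 min

Running Dijkstra from ELM:
ELM: 0
BRV: 2  (via ELM)
HUB: 4  (via ELM)
CEN: 6  (via ELM)
JCT: 7  (via HUB)
IVY: 7  (via BRV)
QRY: 8  (via BRV)
NOR: 11  (via ELM)
MID: 16  (via JCT)
SUM: 20  (via HUB)
TOR: 27  (via JCT)
VLY: 29  (via JCT)
Shortest route: ELM–HUB–JCT–VLY = 29 min.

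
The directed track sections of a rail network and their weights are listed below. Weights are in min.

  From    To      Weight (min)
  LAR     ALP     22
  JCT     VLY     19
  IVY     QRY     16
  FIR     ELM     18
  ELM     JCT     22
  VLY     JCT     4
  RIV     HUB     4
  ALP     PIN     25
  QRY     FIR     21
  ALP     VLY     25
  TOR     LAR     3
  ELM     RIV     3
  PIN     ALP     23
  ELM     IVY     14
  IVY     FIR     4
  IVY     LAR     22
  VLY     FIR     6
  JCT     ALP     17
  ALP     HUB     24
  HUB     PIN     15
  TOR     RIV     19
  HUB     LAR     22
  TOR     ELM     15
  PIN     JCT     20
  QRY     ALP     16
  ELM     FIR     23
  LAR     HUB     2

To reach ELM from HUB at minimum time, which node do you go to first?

Enumerating some paths:
HUB - PIN - ALP - VLY - FIR - ELM: 15+23+25+6+18 = 87
HUB - PIN - JCT - ALP - VLY - FIR - ELM: 15+20+17+25+6+18 = 101
HUB - LAR - ALP - VLY - FIR - ELM: 22+22+25+6+18 = 93
HUB - PIN - JCT - VLY - FIR - ELM: 15+20+19+6+18 = 78
Cheapest is HUB - PIN - JCT - VLY - FIR - ELM at 78 min.
So from HUB the first move is to PIN.

PIN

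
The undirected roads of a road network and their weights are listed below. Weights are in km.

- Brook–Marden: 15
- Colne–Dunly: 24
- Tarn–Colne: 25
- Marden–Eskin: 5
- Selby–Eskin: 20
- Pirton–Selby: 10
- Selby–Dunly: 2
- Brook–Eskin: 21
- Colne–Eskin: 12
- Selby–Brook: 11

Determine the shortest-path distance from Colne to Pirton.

Compare a few routes:
Colne → Dunly → Selby → Pirton: 24+2+10 = 36
Colne → Eskin → Selby → Pirton: 12+20+10 = 42
Colne → Eskin → Marden → Brook → Selby → Pirton: 12+5+15+11+10 = 53
The minimum is 36 km via Colne → Dunly → Selby → Pirton.

36 km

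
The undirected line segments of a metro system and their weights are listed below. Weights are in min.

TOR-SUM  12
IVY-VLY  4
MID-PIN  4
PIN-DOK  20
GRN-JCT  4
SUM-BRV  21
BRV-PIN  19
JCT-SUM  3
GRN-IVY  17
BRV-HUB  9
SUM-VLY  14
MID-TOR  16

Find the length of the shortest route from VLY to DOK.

66 min

Shortest distances from VLY:
VLY: 0
IVY: 4  (via VLY)
SUM: 14  (via VLY)
JCT: 17  (via SUM)
GRN: 21  (via IVY)
TOR: 26  (via SUM)
BRV: 35  (via SUM)
MID: 42  (via TOR)
HUB: 44  (via BRV)
PIN: 46  (via MID)
DOK: 66  (via PIN)
Shortest route: VLY–SUM–TOR–MID–PIN–DOK = 66 min.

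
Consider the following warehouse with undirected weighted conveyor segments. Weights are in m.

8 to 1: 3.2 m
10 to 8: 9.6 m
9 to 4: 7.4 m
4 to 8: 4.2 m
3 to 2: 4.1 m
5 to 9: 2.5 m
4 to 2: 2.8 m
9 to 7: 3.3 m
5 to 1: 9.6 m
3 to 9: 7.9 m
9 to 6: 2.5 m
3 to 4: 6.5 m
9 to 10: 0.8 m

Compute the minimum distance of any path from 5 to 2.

12.7 m

Settle nodes by increasing distance from 5:
5: 0
9: 2.5  (via 5)
10: 3.3  (via 9)
6: 5  (via 9)
7: 5.8  (via 9)
1: 9.6  (via 5)
4: 9.9  (via 9)
3: 10.4  (via 9)
2: 12.7  (via 4)
Shortest route: 5–9–4–2 = 12.7 m.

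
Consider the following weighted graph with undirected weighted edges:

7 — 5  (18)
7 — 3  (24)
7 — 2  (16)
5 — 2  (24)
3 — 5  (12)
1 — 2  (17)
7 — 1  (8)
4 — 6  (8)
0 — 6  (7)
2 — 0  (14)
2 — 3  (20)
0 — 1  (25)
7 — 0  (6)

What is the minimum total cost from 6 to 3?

Compare a few routes:
6 → 0 → 2 → 3: 7+14+20 = 41
6 → 0 → 7 → 3: 7+6+24 = 37
The minimum is 37 via 6 → 0 → 7 → 3.

37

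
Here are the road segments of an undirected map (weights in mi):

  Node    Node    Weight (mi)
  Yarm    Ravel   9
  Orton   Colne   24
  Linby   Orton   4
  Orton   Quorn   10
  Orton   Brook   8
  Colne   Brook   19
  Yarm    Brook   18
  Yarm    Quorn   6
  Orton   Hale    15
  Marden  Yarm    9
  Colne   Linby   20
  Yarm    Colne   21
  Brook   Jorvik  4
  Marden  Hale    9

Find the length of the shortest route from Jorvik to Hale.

27 mi

Candidate routes:
Jorvik - Brook - Orton - Hale: 4+8+15 = 27
Jorvik - Brook - Yarm - Marden - Hale: 4+18+9+9 = 40
The minimum is 27 mi via Jorvik - Brook - Orton - Hale.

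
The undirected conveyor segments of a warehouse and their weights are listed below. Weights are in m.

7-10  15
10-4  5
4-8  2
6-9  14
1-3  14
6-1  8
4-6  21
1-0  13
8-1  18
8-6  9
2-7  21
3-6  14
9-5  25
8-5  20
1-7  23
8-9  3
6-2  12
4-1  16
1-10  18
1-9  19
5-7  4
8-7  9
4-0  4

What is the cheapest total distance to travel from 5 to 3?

Running Dijkstra from 5:
5: 0
7: 4  (via 5)
8: 13  (via 7)
4: 15  (via 8)
9: 16  (via 8)
0: 19  (via 4)
10: 19  (via 7)
6: 22  (via 8)
2: 25  (via 7)
1: 27  (via 7)
3: 36  (via 6)
Shortest route: 5 → 7 → 8 → 6 → 3 = 36 m.

36 m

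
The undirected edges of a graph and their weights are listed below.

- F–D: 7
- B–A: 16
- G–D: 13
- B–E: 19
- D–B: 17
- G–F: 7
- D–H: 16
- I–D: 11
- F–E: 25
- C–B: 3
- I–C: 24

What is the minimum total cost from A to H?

Running Dijkstra from A:
A: 0
B: 16  (via A)
C: 19  (via B)
D: 33  (via B)
E: 35  (via B)
F: 40  (via D)
I: 43  (via C)
G: 46  (via D)
H: 49  (via D)
Shortest route: A → B → D → H = 49.

49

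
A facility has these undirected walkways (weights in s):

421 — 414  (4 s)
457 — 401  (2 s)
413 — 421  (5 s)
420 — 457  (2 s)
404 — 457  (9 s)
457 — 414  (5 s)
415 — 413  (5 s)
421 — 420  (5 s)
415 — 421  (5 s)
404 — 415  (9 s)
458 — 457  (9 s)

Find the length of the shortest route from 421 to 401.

Compare a few routes:
421–420–457–401: 5+2+2 = 9
421–414–457–401: 4+5+2 = 11
The minimum is 9 s via 421–420–457–401.

9 s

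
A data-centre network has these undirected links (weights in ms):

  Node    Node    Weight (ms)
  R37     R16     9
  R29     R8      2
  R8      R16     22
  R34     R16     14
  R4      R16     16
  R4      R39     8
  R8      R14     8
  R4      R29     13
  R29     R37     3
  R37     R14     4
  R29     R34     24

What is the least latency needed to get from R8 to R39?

Enumerating some paths:
R8 → R29 → R4 → R39: 2+13+8 = 23
R8 → R14 → R37 → R16 → R4 → R39: 8+4+9+16+8 = 45
R8 → R29 → R37 → R16 → R4 → R39: 2+3+9+16+8 = 38
R8 → R14 → R37 → R29 → R4 → R39: 8+4+3+13+8 = 36
The minimum is 23 ms via R8 → R29 → R4 → R39.

23 ms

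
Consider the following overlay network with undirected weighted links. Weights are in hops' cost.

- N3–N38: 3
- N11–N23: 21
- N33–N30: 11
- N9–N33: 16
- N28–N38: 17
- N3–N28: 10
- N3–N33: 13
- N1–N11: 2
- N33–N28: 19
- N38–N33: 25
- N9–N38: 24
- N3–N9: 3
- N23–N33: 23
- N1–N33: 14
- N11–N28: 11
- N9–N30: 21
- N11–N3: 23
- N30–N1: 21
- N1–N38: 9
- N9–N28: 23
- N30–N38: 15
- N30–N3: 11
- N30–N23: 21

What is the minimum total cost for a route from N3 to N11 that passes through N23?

53 hops' cost

Shortest N3→N23: N3–N30–N23 = 32
Best N23 to N11: N23–N11 costing 21
Total via N23: 32 + 21 = 53 hops' cost.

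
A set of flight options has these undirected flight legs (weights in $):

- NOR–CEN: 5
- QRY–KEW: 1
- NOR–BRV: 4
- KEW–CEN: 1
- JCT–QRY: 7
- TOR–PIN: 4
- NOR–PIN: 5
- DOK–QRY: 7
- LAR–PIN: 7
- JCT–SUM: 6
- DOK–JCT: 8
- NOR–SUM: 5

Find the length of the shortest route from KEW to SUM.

$11

Enumerating some paths:
KEW → CEN → NOR → SUM: 1+5+5 = 11
KEW → QRY → JCT → SUM: 1+7+6 = 14
The minimum is $11 via KEW → CEN → NOR → SUM.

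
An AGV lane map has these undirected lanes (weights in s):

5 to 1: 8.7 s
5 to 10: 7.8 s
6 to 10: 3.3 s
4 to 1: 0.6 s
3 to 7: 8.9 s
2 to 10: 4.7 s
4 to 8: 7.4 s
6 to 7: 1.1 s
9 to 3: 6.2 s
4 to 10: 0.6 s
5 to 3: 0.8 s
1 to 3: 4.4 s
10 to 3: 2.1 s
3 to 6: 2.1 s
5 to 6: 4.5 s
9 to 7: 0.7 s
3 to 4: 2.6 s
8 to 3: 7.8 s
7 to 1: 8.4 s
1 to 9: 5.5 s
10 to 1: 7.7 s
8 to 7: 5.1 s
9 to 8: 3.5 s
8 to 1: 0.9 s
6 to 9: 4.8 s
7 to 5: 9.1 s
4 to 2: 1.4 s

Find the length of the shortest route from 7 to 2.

Settle nodes by increasing distance from 7:
7: 0
9: 0.7  (via 7)
6: 1.1  (via 7)
3: 3.2  (via 6)
5: 4  (via 3)
8: 4.2  (via 9)
10: 4.4  (via 6)
4: 5  (via 10)
1: 5.1  (via 8)
2: 6.4  (via 4)
Shortest route: 7–6–10–4–2 = 6.4 s.

6.4 s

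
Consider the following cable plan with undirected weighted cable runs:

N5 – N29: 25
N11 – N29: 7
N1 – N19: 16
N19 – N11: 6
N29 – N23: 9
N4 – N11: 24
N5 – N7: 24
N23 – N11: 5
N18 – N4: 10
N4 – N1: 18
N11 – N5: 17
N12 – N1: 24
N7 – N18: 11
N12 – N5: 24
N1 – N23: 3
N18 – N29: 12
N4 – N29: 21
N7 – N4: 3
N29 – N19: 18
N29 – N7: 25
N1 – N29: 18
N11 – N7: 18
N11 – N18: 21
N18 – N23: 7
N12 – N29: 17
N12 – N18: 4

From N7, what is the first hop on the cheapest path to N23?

N18

Candidate routes:
N7 - N18 - N23: 11+7 = 18
N7 - N4 - N18 - N23: 3+10+7 = 20
Cheapest is N7 - N18 - N23 at 18.
So from N7 the first move is to N18.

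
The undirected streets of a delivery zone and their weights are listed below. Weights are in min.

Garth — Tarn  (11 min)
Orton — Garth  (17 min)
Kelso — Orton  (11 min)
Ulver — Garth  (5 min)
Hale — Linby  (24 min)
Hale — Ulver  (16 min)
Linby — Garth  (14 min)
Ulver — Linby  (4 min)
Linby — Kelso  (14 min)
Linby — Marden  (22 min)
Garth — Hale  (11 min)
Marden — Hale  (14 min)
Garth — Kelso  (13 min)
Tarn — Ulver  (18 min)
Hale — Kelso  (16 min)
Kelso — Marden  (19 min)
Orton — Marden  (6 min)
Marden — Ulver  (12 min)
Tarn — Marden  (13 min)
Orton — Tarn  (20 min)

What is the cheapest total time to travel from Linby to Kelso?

Candidate routes:
Linby–Ulver–Garth–Kelso: 4+5+13 = 22
Linby–Garth–Kelso: 14+13 = 27
Linby–Ulver–Marden–Orton–Kelso: 4+12+6+11 = 33
Linby–Kelso: 14 = 14
Cheapest is Linby–Kelso at 14 min.

14 min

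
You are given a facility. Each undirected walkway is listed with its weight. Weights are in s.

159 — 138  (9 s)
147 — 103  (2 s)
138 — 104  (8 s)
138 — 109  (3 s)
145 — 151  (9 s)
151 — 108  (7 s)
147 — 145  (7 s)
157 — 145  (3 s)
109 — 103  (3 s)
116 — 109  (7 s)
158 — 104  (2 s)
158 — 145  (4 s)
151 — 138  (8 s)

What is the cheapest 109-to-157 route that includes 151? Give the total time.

Shortest 109→151: 109 → 138 → 151 = 11
Best 151 to 157: 151 → 145 → 157 costing 12
Total via 151: 11 + 12 = 23 s.

23 s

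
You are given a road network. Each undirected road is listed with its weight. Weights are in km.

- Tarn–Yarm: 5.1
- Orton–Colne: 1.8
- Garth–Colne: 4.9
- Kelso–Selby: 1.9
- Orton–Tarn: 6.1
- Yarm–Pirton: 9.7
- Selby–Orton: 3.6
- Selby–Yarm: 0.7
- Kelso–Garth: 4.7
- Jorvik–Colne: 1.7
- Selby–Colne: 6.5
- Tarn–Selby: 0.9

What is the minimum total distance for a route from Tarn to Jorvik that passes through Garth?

14.1 km

Shortest Tarn→Garth: Tarn → Selby → Kelso → Garth = 7.5
Shortest Garth→Jorvik: Garth → Colne → Jorvik = 6.6
Total via Garth: 7.5 + 6.6 = 14.1 km.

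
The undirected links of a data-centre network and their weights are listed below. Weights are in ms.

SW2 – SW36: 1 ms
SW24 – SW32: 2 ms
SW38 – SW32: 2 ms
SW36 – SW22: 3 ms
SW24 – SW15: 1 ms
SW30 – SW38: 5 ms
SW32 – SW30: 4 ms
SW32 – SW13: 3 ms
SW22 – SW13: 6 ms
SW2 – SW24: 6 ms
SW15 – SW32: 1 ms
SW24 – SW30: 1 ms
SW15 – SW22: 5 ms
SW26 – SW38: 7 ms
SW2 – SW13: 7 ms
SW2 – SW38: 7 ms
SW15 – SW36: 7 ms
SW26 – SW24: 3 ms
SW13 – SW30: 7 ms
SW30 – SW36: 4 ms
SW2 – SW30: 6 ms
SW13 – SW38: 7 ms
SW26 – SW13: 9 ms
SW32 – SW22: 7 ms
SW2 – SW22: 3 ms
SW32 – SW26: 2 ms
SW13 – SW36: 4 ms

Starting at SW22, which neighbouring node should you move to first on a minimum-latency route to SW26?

Compare a few routes:
SW22–SW32–SW26: 7+2 = 9
SW22–SW15–SW32–SW26: 5+1+2 = 8
SW22–SW15–SW24–SW26: 5+1+3 = 9
Cheapest is SW22–SW15–SW32–SW26 at 8 ms.
So from SW22 the first move is to SW15.

SW15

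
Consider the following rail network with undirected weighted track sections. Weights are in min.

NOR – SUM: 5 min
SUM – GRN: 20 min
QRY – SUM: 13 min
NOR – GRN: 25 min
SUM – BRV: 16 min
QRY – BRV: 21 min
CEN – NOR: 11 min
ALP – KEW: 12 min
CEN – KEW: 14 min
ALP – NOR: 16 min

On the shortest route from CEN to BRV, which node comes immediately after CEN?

NOR

Candidate routes:
CEN–NOR–SUM–QRY–BRV: 11+5+13+21 = 50
CEN–NOR–SUM–BRV: 11+5+16 = 32
Cheapest is CEN–NOR–SUM–BRV at 32 min.
So from CEN the first move is to NOR.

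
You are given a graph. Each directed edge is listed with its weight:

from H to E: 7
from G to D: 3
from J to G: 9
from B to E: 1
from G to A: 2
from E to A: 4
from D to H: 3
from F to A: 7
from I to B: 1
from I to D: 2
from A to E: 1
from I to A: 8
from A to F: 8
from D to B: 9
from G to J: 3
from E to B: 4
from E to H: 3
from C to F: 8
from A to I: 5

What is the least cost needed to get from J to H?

Shortest distances from J:
J: 0
G: 9  (via J)
A: 11  (via G)
D: 12  (via G)
E: 12  (via A)
H: 15  (via D)
Shortest route: J–G–D–H = 15.

15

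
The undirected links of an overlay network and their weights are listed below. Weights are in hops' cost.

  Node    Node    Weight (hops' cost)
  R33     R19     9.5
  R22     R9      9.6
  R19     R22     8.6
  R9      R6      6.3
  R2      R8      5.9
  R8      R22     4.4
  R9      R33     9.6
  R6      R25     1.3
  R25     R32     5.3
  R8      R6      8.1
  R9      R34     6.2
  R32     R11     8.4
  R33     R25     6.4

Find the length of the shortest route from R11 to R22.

27.5 hops' cost

Enumerating some paths:
R11–R32–R25–R6–R8–R22: 8.4+5.3+1.3+8.1+4.4 = 27.5
R11–R32–R25–R6–R9–R22: 8.4+5.3+1.3+6.3+9.6 = 30.9
Cheapest is R11–R32–R25–R6–R8–R22 at 27.5 hops' cost.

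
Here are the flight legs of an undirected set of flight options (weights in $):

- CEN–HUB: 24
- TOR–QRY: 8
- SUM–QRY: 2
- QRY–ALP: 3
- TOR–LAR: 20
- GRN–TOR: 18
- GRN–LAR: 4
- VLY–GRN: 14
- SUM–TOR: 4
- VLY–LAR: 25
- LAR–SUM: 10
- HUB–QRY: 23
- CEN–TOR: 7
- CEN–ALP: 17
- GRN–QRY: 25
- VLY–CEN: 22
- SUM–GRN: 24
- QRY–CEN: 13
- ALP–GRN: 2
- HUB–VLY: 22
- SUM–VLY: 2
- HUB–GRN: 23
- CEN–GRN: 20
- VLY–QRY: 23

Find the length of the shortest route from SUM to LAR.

$10

Shortest distances from SUM:
SUM: 0
VLY: 2  (via SUM)
QRY: 2  (via SUM)
TOR: 4  (via SUM)
ALP: 5  (via QRY)
GRN: 7  (via ALP)
LAR: 10  (via SUM)
Shortest route: SUM–LAR = $10.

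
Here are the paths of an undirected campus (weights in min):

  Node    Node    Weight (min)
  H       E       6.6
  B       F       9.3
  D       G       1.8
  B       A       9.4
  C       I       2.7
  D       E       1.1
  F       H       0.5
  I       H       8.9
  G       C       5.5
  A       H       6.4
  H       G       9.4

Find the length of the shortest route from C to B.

21.4 min

Candidate routes:
C → I → H → F → B: 2.7+8.9+0.5+9.3 = 21.4
C → G → D → E → H → F → B: 5.5+1.8+1.1+6.6+0.5+9.3 = 24.8
C → G → H → F → B: 5.5+9.4+0.5+9.3 = 24.7
Cheapest is C → I → H → F → B at 21.4 min.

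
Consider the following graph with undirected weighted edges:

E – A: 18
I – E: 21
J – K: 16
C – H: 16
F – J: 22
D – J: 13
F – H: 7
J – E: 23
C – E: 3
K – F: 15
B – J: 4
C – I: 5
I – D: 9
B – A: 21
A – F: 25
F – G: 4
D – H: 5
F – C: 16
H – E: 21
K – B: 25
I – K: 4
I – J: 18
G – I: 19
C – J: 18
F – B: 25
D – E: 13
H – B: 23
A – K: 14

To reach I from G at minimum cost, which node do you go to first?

Enumerating some paths:
G - I: 19 = 19
G - F - C - I: 4+16+5 = 25
G - F - K - I: 4+15+4 = 23
Cheapest is G - I at 19.
So from G the first move is to I.

I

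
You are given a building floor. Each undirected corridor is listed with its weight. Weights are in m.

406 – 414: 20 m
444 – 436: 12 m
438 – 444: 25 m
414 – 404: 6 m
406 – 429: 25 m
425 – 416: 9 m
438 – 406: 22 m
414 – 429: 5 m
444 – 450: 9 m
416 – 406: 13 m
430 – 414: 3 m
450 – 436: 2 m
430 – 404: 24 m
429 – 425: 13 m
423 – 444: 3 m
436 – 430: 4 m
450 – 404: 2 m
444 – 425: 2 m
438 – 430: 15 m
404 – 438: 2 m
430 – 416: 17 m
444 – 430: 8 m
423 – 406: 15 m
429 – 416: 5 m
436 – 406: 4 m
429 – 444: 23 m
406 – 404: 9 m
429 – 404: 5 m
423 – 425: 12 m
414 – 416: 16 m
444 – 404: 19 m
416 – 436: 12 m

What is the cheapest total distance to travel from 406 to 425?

Enumerating some paths:
406 → 436 → 450 → 444 → 425: 4+2+9+2 = 17
406 → 436 → 444 → 425: 4+12+2 = 18
406 → 436 → 430 → 444 → 425: 4+4+8+2 = 18
Cheapest is 406 → 436 → 450 → 444 → 425 at 17 m.

17 m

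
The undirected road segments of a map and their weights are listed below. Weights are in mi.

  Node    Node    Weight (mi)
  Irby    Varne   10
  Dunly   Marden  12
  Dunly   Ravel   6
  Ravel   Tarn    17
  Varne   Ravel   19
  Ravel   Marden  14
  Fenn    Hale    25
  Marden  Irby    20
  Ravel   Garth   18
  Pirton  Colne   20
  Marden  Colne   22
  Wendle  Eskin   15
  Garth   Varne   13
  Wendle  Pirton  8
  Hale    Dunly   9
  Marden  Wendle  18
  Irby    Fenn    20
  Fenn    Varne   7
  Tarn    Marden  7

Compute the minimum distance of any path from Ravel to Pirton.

40 mi

Running Dijkstra from Ravel:
Ravel: 0
Dunly: 6  (via Ravel)
Marden: 14  (via Ravel)
Hale: 15  (via Dunly)
Tarn: 17  (via Ravel)
Garth: 18  (via Ravel)
Varne: 19  (via Ravel)
Fenn: 26  (via Varne)
Irby: 29  (via Varne)
Wendle: 32  (via Marden)
Colne: 36  (via Marden)
Pirton: 40  (via Wendle)
Shortest route: Ravel → Marden → Wendle → Pirton = 40 mi.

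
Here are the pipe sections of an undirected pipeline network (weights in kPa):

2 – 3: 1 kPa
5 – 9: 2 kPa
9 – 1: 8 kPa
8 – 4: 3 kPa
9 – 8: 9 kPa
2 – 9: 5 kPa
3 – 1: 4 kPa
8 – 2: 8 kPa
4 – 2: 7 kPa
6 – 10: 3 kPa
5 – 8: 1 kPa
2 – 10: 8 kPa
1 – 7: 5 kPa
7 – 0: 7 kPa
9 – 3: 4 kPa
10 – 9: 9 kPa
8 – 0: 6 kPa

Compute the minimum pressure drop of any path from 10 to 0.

18 kPa

Enumerating some paths:
10 - 9 - 5 - 8 - 0: 9+2+1+6 = 18
10 - 2 - 8 - 0: 8+8+6 = 22
The minimum is 18 kPa via 10 - 9 - 5 - 8 - 0.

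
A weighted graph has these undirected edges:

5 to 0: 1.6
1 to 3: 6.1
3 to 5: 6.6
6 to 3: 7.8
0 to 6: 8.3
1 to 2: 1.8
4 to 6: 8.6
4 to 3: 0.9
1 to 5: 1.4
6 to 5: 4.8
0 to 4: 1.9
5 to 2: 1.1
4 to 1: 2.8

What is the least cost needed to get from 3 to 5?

4.4

Settle nodes by increasing distance from 3:
3: 0
4: 0.9  (via 3)
0: 2.8  (via 4)
1: 3.7  (via 4)
5: 4.4  (via 0)
Shortest route: 3 → 4 → 0 → 5 = 4.4.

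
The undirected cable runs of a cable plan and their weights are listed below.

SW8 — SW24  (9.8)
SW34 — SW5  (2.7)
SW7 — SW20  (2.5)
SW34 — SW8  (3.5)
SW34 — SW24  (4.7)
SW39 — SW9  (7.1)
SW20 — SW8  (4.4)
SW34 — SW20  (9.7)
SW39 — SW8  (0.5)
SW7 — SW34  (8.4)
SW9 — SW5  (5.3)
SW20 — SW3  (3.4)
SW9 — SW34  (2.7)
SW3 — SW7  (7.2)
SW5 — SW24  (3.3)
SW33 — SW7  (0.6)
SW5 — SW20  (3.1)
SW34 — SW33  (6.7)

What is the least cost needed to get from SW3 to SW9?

Shortest distances from SW3:
SW3: 0
SW20: 3.4  (via SW3)
SW7: 5.9  (via SW20)
SW33: 6.5  (via SW7)
SW5: 6.5  (via SW20)
SW8: 7.8  (via SW20)
SW39: 8.3  (via SW8)
SW34: 9.2  (via SW5)
SW24: 9.8  (via SW5)
SW9: 11.8  (via SW5)
Shortest route: SW3 → SW20 → SW5 → SW9 = 11.8.

11.8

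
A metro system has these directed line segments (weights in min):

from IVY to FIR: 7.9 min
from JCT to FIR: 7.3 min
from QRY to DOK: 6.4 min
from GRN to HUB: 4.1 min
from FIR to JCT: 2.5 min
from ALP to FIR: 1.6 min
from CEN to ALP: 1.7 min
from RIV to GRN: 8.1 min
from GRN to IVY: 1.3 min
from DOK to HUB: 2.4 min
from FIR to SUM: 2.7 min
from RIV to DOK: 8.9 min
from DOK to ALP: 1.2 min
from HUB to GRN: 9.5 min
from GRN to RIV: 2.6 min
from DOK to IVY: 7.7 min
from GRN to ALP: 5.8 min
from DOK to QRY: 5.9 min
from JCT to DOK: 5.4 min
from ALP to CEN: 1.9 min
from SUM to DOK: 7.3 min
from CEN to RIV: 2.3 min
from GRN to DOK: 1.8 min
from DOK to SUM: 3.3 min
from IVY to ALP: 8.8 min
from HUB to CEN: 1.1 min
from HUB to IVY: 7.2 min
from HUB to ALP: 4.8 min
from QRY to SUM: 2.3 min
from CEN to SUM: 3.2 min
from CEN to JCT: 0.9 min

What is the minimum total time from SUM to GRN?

Settle nodes by increasing distance from SUM:
SUM: 0
DOK: 7.3  (via SUM)
ALP: 8.5  (via DOK)
HUB: 9.7  (via DOK)
FIR: 10.1  (via ALP)
CEN: 10.4  (via ALP)
JCT: 11.3  (via CEN)
RIV: 12.7  (via CEN)
QRY: 13.2  (via DOK)
IVY: 15  (via DOK)
GRN: 19.2  (via HUB)
Shortest route: SUM–DOK–HUB–GRN = 19.2 min.

19.2 min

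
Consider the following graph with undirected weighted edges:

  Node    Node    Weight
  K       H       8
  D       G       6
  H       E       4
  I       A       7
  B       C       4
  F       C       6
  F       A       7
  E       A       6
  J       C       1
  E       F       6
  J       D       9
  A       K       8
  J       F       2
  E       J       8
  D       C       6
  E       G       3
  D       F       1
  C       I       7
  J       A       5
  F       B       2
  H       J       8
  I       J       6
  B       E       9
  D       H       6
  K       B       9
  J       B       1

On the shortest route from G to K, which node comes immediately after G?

E

Enumerating some paths:
G - E - A - K: 3+6+8 = 17
G - D - F - B - K: 6+1+2+9 = 18
G - D - F - J - B - K: 6+1+2+1+9 = 19
G - E - H - K: 3+4+8 = 15
Cheapest is G - E - H - K at 15.
So from G the first move is to E.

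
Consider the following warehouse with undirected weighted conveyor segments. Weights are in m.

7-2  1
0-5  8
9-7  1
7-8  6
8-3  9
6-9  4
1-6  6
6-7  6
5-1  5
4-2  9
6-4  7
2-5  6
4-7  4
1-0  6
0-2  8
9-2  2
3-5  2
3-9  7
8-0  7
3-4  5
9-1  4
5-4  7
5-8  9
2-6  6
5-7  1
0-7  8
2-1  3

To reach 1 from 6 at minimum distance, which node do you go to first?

1

Candidate routes:
6 → 9 → 1: 4+4 = 8
6 → 9 → 7 → 2 → 1: 4+1+1+3 = 9
6 → 9 → 2 → 1: 4+2+3 = 9
6 → 1: 6 = 6
The minimum is 6 m via 6 → 1.
So from 6 the first move is to 1.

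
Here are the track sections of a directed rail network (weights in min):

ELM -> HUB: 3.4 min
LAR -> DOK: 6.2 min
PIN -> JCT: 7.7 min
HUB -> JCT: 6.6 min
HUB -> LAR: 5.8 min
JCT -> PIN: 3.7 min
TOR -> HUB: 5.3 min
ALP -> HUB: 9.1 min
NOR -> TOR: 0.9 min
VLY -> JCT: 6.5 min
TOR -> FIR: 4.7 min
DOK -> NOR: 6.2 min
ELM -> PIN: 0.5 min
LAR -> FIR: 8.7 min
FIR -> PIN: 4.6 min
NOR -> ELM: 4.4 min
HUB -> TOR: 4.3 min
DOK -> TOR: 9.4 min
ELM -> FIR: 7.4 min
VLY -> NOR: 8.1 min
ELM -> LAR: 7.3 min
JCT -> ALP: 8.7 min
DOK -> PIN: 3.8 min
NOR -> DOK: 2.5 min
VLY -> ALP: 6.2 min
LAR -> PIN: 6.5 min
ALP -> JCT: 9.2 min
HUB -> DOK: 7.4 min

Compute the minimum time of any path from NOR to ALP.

Compare a few routes:
NOR → TOR → HUB → JCT → ALP: 0.9+5.3+6.6+8.7 = 21.5
NOR → ELM → PIN → JCT → ALP: 4.4+0.5+7.7+8.7 = 21.3
Cheapest is NOR → ELM → PIN → JCT → ALP at 21.3 min.

21.3 min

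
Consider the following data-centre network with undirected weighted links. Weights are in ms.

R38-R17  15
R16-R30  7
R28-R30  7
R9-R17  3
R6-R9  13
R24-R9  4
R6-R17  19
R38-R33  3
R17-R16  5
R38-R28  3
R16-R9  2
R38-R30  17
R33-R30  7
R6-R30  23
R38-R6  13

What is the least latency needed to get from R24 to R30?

Settle nodes by increasing distance from R24:
R24: 0
R9: 4  (via R24)
R16: 6  (via R9)
R17: 7  (via R9)
R30: 13  (via R16)
Shortest route: R24 → R9 → R16 → R30 = 13 ms.

13 ms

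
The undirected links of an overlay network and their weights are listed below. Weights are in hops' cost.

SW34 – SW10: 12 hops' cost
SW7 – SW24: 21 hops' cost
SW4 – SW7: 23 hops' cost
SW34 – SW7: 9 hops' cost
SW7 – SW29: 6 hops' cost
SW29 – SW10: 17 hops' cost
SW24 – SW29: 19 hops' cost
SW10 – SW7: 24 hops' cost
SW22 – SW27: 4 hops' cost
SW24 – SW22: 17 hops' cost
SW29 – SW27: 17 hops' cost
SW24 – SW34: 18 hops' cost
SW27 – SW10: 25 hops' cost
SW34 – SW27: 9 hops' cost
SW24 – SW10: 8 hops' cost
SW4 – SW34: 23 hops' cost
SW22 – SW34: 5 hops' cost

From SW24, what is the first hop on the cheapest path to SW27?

Compare a few routes:
SW24 → SW22 → SW27: 17+4 = 21
SW24 → SW34 → SW27: 18+9 = 27
SW24 → SW34 → SW22 → SW27: 18+5+4 = 27
SW24 → SW10 → SW34 → SW27: 8+12+9 = 29
The minimum is 21 hops' cost via SW24 → SW22 → SW27.
So from SW24 the first move is to SW22.

SW22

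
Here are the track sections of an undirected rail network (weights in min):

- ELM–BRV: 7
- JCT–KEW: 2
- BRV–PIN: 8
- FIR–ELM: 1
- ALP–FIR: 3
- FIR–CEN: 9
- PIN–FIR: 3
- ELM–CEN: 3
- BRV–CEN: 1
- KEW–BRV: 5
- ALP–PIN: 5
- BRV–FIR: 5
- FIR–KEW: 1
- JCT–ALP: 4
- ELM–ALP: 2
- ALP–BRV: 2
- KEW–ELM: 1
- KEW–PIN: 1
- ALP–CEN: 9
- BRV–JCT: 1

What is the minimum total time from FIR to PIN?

Compare a few routes:
FIR - KEW - PIN: 1+1 = 2
FIR - ELM - KEW - PIN: 1+1+1 = 3
Cheapest is FIR - KEW - PIN at 2 min.

2 min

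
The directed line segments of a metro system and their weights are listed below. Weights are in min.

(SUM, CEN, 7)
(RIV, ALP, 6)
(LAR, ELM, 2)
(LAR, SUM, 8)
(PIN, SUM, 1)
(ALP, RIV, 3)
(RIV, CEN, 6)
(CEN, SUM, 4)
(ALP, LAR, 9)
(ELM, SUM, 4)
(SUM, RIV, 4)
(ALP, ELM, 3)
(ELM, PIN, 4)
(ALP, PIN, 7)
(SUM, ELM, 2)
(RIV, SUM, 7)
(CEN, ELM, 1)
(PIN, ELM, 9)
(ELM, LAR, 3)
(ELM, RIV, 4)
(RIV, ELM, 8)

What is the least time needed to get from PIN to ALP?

Shortest distances from PIN:
PIN: 0
SUM: 1  (via PIN)
ELM: 3  (via SUM)
RIV: 5  (via SUM)
LAR: 6  (via ELM)
CEN: 8  (via SUM)
ALP: 11  (via RIV)
Shortest route: PIN → SUM → RIV → ALP = 11 min.

11 min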